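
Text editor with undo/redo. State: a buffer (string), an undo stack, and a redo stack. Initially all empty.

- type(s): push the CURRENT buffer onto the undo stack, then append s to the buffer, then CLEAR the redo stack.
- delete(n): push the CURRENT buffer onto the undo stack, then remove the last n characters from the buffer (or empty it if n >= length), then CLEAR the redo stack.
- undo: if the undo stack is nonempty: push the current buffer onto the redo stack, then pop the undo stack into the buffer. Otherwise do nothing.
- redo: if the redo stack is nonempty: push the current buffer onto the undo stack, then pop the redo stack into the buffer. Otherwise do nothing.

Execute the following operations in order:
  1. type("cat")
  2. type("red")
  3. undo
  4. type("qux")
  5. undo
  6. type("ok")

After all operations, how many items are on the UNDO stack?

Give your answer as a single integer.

After op 1 (type): buf='cat' undo_depth=1 redo_depth=0
After op 2 (type): buf='catred' undo_depth=2 redo_depth=0
After op 3 (undo): buf='cat' undo_depth=1 redo_depth=1
After op 4 (type): buf='catqux' undo_depth=2 redo_depth=0
After op 5 (undo): buf='cat' undo_depth=1 redo_depth=1
After op 6 (type): buf='catok' undo_depth=2 redo_depth=0

Answer: 2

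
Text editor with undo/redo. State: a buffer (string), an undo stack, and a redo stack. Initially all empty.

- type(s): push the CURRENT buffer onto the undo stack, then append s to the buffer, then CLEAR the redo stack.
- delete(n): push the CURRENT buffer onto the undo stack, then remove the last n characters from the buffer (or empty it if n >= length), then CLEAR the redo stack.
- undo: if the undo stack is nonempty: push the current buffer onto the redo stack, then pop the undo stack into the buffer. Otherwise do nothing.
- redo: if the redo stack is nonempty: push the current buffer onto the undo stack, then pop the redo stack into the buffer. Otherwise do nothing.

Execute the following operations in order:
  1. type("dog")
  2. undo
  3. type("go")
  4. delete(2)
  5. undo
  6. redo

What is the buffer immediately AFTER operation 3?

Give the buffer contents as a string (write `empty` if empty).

After op 1 (type): buf='dog' undo_depth=1 redo_depth=0
After op 2 (undo): buf='(empty)' undo_depth=0 redo_depth=1
After op 3 (type): buf='go' undo_depth=1 redo_depth=0

Answer: go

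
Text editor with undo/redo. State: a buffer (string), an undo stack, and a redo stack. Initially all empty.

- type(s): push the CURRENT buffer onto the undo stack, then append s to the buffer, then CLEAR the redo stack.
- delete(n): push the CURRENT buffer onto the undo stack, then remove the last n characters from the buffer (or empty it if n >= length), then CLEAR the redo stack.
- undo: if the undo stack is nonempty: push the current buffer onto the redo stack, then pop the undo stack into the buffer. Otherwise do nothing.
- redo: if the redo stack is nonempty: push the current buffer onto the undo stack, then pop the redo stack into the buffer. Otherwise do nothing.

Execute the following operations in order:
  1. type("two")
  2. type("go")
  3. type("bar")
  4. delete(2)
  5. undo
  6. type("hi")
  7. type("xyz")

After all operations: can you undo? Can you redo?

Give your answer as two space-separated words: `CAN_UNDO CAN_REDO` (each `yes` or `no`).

Answer: yes no

Derivation:
After op 1 (type): buf='two' undo_depth=1 redo_depth=0
After op 2 (type): buf='twogo' undo_depth=2 redo_depth=0
After op 3 (type): buf='twogobar' undo_depth=3 redo_depth=0
After op 4 (delete): buf='twogob' undo_depth=4 redo_depth=0
After op 5 (undo): buf='twogobar' undo_depth=3 redo_depth=1
After op 6 (type): buf='twogobarhi' undo_depth=4 redo_depth=0
After op 7 (type): buf='twogobarhixyz' undo_depth=5 redo_depth=0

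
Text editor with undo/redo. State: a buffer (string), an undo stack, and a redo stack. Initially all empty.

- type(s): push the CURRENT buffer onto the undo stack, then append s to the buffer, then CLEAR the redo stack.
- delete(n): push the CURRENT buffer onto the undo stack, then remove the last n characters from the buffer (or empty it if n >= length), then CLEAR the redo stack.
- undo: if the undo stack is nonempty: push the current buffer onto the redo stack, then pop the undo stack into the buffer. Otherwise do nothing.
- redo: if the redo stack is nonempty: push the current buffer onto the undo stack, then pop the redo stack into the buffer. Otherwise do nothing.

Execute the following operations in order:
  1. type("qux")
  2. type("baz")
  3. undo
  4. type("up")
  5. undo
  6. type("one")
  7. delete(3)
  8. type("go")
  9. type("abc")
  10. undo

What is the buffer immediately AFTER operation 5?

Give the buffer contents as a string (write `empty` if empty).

After op 1 (type): buf='qux' undo_depth=1 redo_depth=0
After op 2 (type): buf='quxbaz' undo_depth=2 redo_depth=0
After op 3 (undo): buf='qux' undo_depth=1 redo_depth=1
After op 4 (type): buf='quxup' undo_depth=2 redo_depth=0
After op 5 (undo): buf='qux' undo_depth=1 redo_depth=1

Answer: qux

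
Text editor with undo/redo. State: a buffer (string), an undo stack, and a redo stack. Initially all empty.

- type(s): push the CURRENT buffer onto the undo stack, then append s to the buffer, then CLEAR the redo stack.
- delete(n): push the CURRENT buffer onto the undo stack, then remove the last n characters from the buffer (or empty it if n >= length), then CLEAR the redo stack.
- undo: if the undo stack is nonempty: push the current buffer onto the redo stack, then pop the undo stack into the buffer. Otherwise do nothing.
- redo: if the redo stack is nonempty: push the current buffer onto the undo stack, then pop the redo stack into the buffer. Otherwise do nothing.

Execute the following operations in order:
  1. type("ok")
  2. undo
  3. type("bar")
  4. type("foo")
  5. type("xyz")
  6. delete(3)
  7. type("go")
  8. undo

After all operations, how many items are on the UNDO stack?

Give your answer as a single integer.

After op 1 (type): buf='ok' undo_depth=1 redo_depth=0
After op 2 (undo): buf='(empty)' undo_depth=0 redo_depth=1
After op 3 (type): buf='bar' undo_depth=1 redo_depth=0
After op 4 (type): buf='barfoo' undo_depth=2 redo_depth=0
After op 5 (type): buf='barfooxyz' undo_depth=3 redo_depth=0
After op 6 (delete): buf='barfoo' undo_depth=4 redo_depth=0
After op 7 (type): buf='barfoogo' undo_depth=5 redo_depth=0
After op 8 (undo): buf='barfoo' undo_depth=4 redo_depth=1

Answer: 4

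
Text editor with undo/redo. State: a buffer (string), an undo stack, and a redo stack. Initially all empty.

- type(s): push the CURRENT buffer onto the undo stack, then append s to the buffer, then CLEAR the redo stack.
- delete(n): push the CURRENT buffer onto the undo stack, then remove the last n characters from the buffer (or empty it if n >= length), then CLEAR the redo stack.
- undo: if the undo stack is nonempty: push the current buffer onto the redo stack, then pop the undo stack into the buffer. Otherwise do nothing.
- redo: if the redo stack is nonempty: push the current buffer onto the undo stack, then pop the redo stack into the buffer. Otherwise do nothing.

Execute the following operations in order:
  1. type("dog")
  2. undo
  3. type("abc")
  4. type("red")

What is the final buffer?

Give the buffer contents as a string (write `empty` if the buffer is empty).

After op 1 (type): buf='dog' undo_depth=1 redo_depth=0
After op 2 (undo): buf='(empty)' undo_depth=0 redo_depth=1
After op 3 (type): buf='abc' undo_depth=1 redo_depth=0
After op 4 (type): buf='abcred' undo_depth=2 redo_depth=0

Answer: abcred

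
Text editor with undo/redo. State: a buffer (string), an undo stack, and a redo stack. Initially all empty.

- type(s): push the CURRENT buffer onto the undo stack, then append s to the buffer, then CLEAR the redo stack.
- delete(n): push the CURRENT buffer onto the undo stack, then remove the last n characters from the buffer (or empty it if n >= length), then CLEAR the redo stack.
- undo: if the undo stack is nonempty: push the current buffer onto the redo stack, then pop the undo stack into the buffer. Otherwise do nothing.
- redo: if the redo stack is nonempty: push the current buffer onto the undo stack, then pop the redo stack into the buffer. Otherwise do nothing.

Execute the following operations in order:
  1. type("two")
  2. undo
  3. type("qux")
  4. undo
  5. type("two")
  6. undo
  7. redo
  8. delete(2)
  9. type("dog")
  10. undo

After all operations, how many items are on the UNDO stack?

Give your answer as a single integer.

After op 1 (type): buf='two' undo_depth=1 redo_depth=0
After op 2 (undo): buf='(empty)' undo_depth=0 redo_depth=1
After op 3 (type): buf='qux' undo_depth=1 redo_depth=0
After op 4 (undo): buf='(empty)' undo_depth=0 redo_depth=1
After op 5 (type): buf='two' undo_depth=1 redo_depth=0
After op 6 (undo): buf='(empty)' undo_depth=0 redo_depth=1
After op 7 (redo): buf='two' undo_depth=1 redo_depth=0
After op 8 (delete): buf='t' undo_depth=2 redo_depth=0
After op 9 (type): buf='tdog' undo_depth=3 redo_depth=0
After op 10 (undo): buf='t' undo_depth=2 redo_depth=1

Answer: 2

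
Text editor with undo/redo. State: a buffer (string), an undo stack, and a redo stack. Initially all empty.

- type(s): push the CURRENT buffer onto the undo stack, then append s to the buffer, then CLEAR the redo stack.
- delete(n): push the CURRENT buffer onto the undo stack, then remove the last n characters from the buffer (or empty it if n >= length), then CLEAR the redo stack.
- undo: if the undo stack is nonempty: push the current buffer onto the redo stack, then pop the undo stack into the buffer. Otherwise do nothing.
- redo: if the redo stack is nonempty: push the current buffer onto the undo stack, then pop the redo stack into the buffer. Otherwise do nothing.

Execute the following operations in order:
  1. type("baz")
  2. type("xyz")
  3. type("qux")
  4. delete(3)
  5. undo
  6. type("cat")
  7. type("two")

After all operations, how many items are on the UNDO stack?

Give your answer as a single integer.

Answer: 5

Derivation:
After op 1 (type): buf='baz' undo_depth=1 redo_depth=0
After op 2 (type): buf='bazxyz' undo_depth=2 redo_depth=0
After op 3 (type): buf='bazxyzqux' undo_depth=3 redo_depth=0
After op 4 (delete): buf='bazxyz' undo_depth=4 redo_depth=0
After op 5 (undo): buf='bazxyzqux' undo_depth=3 redo_depth=1
After op 6 (type): buf='bazxyzquxcat' undo_depth=4 redo_depth=0
After op 7 (type): buf='bazxyzquxcattwo' undo_depth=5 redo_depth=0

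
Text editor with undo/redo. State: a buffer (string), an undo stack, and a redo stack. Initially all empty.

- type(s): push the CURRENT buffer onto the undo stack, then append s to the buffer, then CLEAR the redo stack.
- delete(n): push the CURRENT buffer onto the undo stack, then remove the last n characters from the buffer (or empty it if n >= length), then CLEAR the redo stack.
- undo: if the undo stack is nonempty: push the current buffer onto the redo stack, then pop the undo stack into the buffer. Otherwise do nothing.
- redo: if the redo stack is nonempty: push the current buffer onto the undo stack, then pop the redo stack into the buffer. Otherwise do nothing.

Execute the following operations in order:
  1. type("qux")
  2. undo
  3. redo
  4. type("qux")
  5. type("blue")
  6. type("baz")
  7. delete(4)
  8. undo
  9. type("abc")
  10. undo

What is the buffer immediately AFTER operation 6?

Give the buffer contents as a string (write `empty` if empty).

After op 1 (type): buf='qux' undo_depth=1 redo_depth=0
After op 2 (undo): buf='(empty)' undo_depth=0 redo_depth=1
After op 3 (redo): buf='qux' undo_depth=1 redo_depth=0
After op 4 (type): buf='quxqux' undo_depth=2 redo_depth=0
After op 5 (type): buf='quxquxblue' undo_depth=3 redo_depth=0
After op 6 (type): buf='quxquxbluebaz' undo_depth=4 redo_depth=0

Answer: quxquxbluebaz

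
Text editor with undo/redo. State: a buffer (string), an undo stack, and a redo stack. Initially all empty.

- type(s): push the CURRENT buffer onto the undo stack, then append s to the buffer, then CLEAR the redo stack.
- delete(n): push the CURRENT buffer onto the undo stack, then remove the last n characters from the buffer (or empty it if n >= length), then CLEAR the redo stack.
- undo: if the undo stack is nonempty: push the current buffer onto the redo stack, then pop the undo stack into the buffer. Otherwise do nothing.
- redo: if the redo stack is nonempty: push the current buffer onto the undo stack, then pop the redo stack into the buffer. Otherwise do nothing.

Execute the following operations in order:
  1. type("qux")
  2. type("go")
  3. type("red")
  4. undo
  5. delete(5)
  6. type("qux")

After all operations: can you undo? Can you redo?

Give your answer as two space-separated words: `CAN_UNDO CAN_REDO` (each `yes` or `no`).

Answer: yes no

Derivation:
After op 1 (type): buf='qux' undo_depth=1 redo_depth=0
After op 2 (type): buf='quxgo' undo_depth=2 redo_depth=0
After op 3 (type): buf='quxgored' undo_depth=3 redo_depth=0
After op 4 (undo): buf='quxgo' undo_depth=2 redo_depth=1
After op 5 (delete): buf='(empty)' undo_depth=3 redo_depth=0
After op 6 (type): buf='qux' undo_depth=4 redo_depth=0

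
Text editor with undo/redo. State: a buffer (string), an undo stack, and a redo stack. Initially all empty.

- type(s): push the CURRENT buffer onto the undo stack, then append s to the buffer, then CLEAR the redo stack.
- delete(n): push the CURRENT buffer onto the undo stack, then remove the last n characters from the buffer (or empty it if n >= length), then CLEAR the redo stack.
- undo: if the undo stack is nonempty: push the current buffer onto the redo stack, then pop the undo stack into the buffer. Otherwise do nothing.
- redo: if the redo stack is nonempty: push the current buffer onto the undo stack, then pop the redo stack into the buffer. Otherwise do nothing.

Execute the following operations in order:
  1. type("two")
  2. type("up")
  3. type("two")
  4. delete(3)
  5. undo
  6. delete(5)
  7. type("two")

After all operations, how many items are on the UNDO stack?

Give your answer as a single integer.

Answer: 5

Derivation:
After op 1 (type): buf='two' undo_depth=1 redo_depth=0
After op 2 (type): buf='twoup' undo_depth=2 redo_depth=0
After op 3 (type): buf='twouptwo' undo_depth=3 redo_depth=0
After op 4 (delete): buf='twoup' undo_depth=4 redo_depth=0
After op 5 (undo): buf='twouptwo' undo_depth=3 redo_depth=1
After op 6 (delete): buf='two' undo_depth=4 redo_depth=0
After op 7 (type): buf='twotwo' undo_depth=5 redo_depth=0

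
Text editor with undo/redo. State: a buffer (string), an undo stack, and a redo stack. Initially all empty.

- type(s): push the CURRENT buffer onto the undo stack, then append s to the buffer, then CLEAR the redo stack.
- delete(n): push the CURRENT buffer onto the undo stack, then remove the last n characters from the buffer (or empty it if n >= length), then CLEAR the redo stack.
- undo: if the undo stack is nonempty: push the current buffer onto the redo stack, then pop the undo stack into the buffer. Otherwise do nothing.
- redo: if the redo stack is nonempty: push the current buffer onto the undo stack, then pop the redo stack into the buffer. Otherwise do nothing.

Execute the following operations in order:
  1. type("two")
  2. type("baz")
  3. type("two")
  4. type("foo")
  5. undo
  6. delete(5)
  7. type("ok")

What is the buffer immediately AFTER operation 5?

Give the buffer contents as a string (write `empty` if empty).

After op 1 (type): buf='two' undo_depth=1 redo_depth=0
After op 2 (type): buf='twobaz' undo_depth=2 redo_depth=0
After op 3 (type): buf='twobaztwo' undo_depth=3 redo_depth=0
After op 4 (type): buf='twobaztwofoo' undo_depth=4 redo_depth=0
After op 5 (undo): buf='twobaztwo' undo_depth=3 redo_depth=1

Answer: twobaztwo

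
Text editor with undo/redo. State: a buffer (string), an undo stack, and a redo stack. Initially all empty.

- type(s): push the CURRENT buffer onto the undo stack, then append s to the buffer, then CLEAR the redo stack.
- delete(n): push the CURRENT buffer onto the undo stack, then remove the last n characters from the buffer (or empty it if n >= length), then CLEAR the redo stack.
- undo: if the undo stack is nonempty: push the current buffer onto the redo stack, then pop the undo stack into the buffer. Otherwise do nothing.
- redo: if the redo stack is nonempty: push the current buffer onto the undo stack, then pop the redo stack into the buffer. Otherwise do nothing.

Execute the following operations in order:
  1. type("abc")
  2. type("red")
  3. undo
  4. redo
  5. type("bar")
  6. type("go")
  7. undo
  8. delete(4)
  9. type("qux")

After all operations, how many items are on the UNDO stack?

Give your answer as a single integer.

After op 1 (type): buf='abc' undo_depth=1 redo_depth=0
After op 2 (type): buf='abcred' undo_depth=2 redo_depth=0
After op 3 (undo): buf='abc' undo_depth=1 redo_depth=1
After op 4 (redo): buf='abcred' undo_depth=2 redo_depth=0
After op 5 (type): buf='abcredbar' undo_depth=3 redo_depth=0
After op 6 (type): buf='abcredbargo' undo_depth=4 redo_depth=0
After op 7 (undo): buf='abcredbar' undo_depth=3 redo_depth=1
After op 8 (delete): buf='abcre' undo_depth=4 redo_depth=0
After op 9 (type): buf='abcrequx' undo_depth=5 redo_depth=0

Answer: 5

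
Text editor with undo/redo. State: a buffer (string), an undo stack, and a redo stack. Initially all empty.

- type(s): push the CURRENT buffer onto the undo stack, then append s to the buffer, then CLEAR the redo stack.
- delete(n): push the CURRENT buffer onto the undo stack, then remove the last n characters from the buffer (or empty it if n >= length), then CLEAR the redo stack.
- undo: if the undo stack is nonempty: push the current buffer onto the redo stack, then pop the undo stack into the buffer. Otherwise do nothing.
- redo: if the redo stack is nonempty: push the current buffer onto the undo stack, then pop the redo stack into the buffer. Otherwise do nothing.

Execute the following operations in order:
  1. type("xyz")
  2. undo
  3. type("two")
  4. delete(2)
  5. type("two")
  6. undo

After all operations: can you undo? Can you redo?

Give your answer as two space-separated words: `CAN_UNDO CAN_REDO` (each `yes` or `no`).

Answer: yes yes

Derivation:
After op 1 (type): buf='xyz' undo_depth=1 redo_depth=0
After op 2 (undo): buf='(empty)' undo_depth=0 redo_depth=1
After op 3 (type): buf='two' undo_depth=1 redo_depth=0
After op 4 (delete): buf='t' undo_depth=2 redo_depth=0
After op 5 (type): buf='ttwo' undo_depth=3 redo_depth=0
After op 6 (undo): buf='t' undo_depth=2 redo_depth=1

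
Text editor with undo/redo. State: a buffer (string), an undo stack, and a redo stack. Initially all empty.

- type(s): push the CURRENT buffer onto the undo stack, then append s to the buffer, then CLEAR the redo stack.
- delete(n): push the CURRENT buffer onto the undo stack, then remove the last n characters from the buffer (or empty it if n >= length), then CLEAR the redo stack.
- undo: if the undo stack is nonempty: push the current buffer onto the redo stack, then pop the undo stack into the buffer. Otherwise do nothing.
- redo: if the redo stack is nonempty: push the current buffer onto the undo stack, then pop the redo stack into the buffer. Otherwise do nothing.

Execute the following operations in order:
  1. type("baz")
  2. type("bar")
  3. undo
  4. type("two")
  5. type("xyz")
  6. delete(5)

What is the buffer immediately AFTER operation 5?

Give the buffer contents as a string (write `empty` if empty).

Answer: baztwoxyz

Derivation:
After op 1 (type): buf='baz' undo_depth=1 redo_depth=0
After op 2 (type): buf='bazbar' undo_depth=2 redo_depth=0
After op 3 (undo): buf='baz' undo_depth=1 redo_depth=1
After op 4 (type): buf='baztwo' undo_depth=2 redo_depth=0
After op 5 (type): buf='baztwoxyz' undo_depth=3 redo_depth=0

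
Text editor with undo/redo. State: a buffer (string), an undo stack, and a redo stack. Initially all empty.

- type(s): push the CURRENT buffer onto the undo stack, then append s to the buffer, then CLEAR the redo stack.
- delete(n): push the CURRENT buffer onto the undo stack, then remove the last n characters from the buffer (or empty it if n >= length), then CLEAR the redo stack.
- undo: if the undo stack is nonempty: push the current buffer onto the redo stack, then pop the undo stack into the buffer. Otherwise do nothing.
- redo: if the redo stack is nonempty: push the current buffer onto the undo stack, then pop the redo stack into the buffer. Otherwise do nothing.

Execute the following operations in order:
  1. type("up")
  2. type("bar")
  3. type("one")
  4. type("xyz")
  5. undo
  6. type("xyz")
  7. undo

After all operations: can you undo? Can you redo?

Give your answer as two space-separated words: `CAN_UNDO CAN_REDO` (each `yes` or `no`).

Answer: yes yes

Derivation:
After op 1 (type): buf='up' undo_depth=1 redo_depth=0
After op 2 (type): buf='upbar' undo_depth=2 redo_depth=0
After op 3 (type): buf='upbarone' undo_depth=3 redo_depth=0
After op 4 (type): buf='upbaronexyz' undo_depth=4 redo_depth=0
After op 5 (undo): buf='upbarone' undo_depth=3 redo_depth=1
After op 6 (type): buf='upbaronexyz' undo_depth=4 redo_depth=0
After op 7 (undo): buf='upbarone' undo_depth=3 redo_depth=1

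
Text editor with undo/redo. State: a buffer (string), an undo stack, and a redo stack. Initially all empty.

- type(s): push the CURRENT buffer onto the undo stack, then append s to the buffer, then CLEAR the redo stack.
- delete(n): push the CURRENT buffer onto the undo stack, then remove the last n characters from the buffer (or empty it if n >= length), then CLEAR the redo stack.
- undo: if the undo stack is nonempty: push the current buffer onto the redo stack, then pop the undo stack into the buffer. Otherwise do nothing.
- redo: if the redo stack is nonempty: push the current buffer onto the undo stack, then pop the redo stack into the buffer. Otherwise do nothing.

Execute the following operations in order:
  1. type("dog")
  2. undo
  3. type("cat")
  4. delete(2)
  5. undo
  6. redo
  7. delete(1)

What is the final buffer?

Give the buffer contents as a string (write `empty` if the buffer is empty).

Answer: empty

Derivation:
After op 1 (type): buf='dog' undo_depth=1 redo_depth=0
After op 2 (undo): buf='(empty)' undo_depth=0 redo_depth=1
After op 3 (type): buf='cat' undo_depth=1 redo_depth=0
After op 4 (delete): buf='c' undo_depth=2 redo_depth=0
After op 5 (undo): buf='cat' undo_depth=1 redo_depth=1
After op 6 (redo): buf='c' undo_depth=2 redo_depth=0
After op 7 (delete): buf='(empty)' undo_depth=3 redo_depth=0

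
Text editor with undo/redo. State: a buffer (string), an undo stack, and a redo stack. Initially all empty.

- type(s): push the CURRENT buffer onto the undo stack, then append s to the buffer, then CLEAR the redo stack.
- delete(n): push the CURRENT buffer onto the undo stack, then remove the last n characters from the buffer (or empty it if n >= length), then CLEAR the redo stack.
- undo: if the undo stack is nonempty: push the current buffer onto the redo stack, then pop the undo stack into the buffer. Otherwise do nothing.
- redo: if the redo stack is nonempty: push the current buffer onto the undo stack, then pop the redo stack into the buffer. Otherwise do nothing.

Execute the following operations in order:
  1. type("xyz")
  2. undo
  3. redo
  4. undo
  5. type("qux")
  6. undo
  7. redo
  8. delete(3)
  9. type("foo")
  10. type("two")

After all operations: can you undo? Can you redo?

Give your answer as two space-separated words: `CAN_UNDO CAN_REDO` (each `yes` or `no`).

Answer: yes no

Derivation:
After op 1 (type): buf='xyz' undo_depth=1 redo_depth=0
After op 2 (undo): buf='(empty)' undo_depth=0 redo_depth=1
After op 3 (redo): buf='xyz' undo_depth=1 redo_depth=0
After op 4 (undo): buf='(empty)' undo_depth=0 redo_depth=1
After op 5 (type): buf='qux' undo_depth=1 redo_depth=0
After op 6 (undo): buf='(empty)' undo_depth=0 redo_depth=1
After op 7 (redo): buf='qux' undo_depth=1 redo_depth=0
After op 8 (delete): buf='(empty)' undo_depth=2 redo_depth=0
After op 9 (type): buf='foo' undo_depth=3 redo_depth=0
After op 10 (type): buf='footwo' undo_depth=4 redo_depth=0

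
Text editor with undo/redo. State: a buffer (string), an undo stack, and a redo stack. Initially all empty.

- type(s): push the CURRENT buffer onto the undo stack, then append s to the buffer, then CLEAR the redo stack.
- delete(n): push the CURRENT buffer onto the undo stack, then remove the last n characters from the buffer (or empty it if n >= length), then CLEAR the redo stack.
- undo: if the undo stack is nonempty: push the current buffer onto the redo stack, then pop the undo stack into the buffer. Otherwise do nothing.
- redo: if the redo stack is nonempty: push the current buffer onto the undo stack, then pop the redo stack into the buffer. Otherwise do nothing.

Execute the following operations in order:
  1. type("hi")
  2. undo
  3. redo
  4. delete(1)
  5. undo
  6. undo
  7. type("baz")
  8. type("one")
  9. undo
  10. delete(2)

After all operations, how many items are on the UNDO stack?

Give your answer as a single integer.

Answer: 2

Derivation:
After op 1 (type): buf='hi' undo_depth=1 redo_depth=0
After op 2 (undo): buf='(empty)' undo_depth=0 redo_depth=1
After op 3 (redo): buf='hi' undo_depth=1 redo_depth=0
After op 4 (delete): buf='h' undo_depth=2 redo_depth=0
After op 5 (undo): buf='hi' undo_depth=1 redo_depth=1
After op 6 (undo): buf='(empty)' undo_depth=0 redo_depth=2
After op 7 (type): buf='baz' undo_depth=1 redo_depth=0
After op 8 (type): buf='bazone' undo_depth=2 redo_depth=0
After op 9 (undo): buf='baz' undo_depth=1 redo_depth=1
After op 10 (delete): buf='b' undo_depth=2 redo_depth=0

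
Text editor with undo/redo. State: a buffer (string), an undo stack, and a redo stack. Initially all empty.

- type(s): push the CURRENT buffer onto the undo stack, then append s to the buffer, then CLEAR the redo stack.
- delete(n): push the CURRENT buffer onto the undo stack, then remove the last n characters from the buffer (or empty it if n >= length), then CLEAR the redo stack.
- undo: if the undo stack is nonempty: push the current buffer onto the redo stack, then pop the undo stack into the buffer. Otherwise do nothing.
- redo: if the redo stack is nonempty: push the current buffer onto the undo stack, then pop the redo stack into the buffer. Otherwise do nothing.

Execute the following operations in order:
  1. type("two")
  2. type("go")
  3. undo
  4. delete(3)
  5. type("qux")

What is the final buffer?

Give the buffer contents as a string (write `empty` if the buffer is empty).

Answer: qux

Derivation:
After op 1 (type): buf='two' undo_depth=1 redo_depth=0
After op 2 (type): buf='twogo' undo_depth=2 redo_depth=0
After op 3 (undo): buf='two' undo_depth=1 redo_depth=1
After op 4 (delete): buf='(empty)' undo_depth=2 redo_depth=0
After op 5 (type): buf='qux' undo_depth=3 redo_depth=0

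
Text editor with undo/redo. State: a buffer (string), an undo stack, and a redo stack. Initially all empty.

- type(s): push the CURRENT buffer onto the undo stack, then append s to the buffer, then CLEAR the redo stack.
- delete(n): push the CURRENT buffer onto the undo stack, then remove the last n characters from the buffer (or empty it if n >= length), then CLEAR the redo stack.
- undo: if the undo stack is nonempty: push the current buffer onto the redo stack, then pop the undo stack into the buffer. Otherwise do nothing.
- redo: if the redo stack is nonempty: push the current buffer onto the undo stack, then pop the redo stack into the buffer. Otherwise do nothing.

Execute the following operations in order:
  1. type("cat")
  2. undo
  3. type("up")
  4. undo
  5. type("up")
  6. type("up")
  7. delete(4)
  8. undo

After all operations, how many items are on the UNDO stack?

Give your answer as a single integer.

After op 1 (type): buf='cat' undo_depth=1 redo_depth=0
After op 2 (undo): buf='(empty)' undo_depth=0 redo_depth=1
After op 3 (type): buf='up' undo_depth=1 redo_depth=0
After op 4 (undo): buf='(empty)' undo_depth=0 redo_depth=1
After op 5 (type): buf='up' undo_depth=1 redo_depth=0
After op 6 (type): buf='upup' undo_depth=2 redo_depth=0
After op 7 (delete): buf='(empty)' undo_depth=3 redo_depth=0
After op 8 (undo): buf='upup' undo_depth=2 redo_depth=1

Answer: 2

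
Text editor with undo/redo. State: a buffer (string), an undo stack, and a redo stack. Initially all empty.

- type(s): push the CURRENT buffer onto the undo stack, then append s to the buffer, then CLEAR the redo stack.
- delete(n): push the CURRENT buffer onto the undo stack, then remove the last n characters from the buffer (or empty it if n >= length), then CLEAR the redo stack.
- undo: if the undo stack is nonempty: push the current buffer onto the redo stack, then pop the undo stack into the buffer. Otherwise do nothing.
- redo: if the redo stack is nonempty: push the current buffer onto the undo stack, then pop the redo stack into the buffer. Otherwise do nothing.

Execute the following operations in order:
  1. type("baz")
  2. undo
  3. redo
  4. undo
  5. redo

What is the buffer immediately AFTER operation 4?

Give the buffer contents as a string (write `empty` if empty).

After op 1 (type): buf='baz' undo_depth=1 redo_depth=0
After op 2 (undo): buf='(empty)' undo_depth=0 redo_depth=1
After op 3 (redo): buf='baz' undo_depth=1 redo_depth=0
After op 4 (undo): buf='(empty)' undo_depth=0 redo_depth=1

Answer: empty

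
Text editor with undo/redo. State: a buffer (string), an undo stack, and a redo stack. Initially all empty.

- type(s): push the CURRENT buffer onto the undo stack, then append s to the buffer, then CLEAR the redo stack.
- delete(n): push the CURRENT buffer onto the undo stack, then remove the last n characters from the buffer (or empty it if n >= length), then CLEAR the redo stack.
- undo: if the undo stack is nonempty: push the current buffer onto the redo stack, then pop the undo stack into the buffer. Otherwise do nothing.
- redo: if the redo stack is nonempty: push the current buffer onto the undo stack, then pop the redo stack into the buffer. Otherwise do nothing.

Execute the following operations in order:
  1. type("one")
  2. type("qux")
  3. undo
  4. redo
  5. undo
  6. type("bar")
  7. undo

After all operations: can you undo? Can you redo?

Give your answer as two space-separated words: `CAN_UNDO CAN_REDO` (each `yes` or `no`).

After op 1 (type): buf='one' undo_depth=1 redo_depth=0
After op 2 (type): buf='onequx' undo_depth=2 redo_depth=0
After op 3 (undo): buf='one' undo_depth=1 redo_depth=1
After op 4 (redo): buf='onequx' undo_depth=2 redo_depth=0
After op 5 (undo): buf='one' undo_depth=1 redo_depth=1
After op 6 (type): buf='onebar' undo_depth=2 redo_depth=0
After op 7 (undo): buf='one' undo_depth=1 redo_depth=1

Answer: yes yes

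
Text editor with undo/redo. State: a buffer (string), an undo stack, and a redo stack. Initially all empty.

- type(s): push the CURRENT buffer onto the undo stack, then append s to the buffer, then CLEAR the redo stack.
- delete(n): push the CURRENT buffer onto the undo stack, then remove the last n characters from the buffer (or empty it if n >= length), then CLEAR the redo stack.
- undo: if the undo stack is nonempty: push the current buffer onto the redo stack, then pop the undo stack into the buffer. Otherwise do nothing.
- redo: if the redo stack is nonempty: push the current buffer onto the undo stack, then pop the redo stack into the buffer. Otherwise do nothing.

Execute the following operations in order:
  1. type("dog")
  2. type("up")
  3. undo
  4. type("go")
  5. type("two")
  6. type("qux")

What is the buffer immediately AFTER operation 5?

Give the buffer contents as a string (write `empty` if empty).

Answer: doggotwo

Derivation:
After op 1 (type): buf='dog' undo_depth=1 redo_depth=0
After op 2 (type): buf='dogup' undo_depth=2 redo_depth=0
After op 3 (undo): buf='dog' undo_depth=1 redo_depth=1
After op 4 (type): buf='doggo' undo_depth=2 redo_depth=0
After op 5 (type): buf='doggotwo' undo_depth=3 redo_depth=0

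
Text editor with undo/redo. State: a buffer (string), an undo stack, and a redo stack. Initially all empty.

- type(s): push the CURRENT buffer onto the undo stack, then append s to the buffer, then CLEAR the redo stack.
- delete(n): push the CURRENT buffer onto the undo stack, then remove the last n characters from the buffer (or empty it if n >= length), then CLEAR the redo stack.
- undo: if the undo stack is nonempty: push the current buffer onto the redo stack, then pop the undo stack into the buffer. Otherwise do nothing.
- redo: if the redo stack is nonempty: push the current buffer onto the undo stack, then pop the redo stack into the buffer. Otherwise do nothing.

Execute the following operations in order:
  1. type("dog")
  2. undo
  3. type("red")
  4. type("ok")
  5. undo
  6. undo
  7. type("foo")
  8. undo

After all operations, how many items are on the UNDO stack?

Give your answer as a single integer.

Answer: 0

Derivation:
After op 1 (type): buf='dog' undo_depth=1 redo_depth=0
After op 2 (undo): buf='(empty)' undo_depth=0 redo_depth=1
After op 3 (type): buf='red' undo_depth=1 redo_depth=0
After op 4 (type): buf='redok' undo_depth=2 redo_depth=0
After op 5 (undo): buf='red' undo_depth=1 redo_depth=1
After op 6 (undo): buf='(empty)' undo_depth=0 redo_depth=2
After op 7 (type): buf='foo' undo_depth=1 redo_depth=0
After op 8 (undo): buf='(empty)' undo_depth=0 redo_depth=1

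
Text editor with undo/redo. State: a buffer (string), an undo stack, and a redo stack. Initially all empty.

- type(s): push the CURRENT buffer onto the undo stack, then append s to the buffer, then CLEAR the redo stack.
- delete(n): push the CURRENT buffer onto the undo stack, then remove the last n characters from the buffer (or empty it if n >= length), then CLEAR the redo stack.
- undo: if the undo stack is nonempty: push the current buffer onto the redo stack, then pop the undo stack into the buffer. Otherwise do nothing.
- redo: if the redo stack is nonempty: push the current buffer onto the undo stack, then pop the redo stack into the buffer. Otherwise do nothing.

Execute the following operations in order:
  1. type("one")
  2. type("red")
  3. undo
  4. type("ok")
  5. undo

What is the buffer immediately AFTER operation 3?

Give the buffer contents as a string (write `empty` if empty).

Answer: one

Derivation:
After op 1 (type): buf='one' undo_depth=1 redo_depth=0
After op 2 (type): buf='onered' undo_depth=2 redo_depth=0
After op 3 (undo): buf='one' undo_depth=1 redo_depth=1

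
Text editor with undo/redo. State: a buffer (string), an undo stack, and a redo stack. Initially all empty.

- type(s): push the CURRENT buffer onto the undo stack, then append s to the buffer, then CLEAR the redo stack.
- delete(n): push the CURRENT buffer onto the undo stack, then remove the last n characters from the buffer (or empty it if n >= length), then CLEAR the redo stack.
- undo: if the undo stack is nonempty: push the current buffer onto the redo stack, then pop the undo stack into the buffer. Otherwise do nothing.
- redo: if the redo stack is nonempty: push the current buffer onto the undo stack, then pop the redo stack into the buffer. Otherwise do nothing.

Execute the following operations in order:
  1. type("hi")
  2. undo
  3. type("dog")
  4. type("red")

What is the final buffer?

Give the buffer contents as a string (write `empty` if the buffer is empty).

Answer: dogred

Derivation:
After op 1 (type): buf='hi' undo_depth=1 redo_depth=0
After op 2 (undo): buf='(empty)' undo_depth=0 redo_depth=1
After op 3 (type): buf='dog' undo_depth=1 redo_depth=0
After op 4 (type): buf='dogred' undo_depth=2 redo_depth=0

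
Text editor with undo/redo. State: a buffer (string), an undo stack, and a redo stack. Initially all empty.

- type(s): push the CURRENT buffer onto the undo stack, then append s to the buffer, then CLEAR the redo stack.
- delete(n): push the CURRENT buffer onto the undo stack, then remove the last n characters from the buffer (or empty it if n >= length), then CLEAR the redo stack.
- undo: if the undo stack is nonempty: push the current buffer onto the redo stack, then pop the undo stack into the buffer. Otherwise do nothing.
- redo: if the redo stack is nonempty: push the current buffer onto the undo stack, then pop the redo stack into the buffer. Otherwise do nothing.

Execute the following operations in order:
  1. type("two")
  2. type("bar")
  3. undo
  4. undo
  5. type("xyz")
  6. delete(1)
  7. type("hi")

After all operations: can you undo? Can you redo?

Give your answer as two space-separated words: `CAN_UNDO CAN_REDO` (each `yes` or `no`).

Answer: yes no

Derivation:
After op 1 (type): buf='two' undo_depth=1 redo_depth=0
After op 2 (type): buf='twobar' undo_depth=2 redo_depth=0
After op 3 (undo): buf='two' undo_depth=1 redo_depth=1
After op 4 (undo): buf='(empty)' undo_depth=0 redo_depth=2
After op 5 (type): buf='xyz' undo_depth=1 redo_depth=0
After op 6 (delete): buf='xy' undo_depth=2 redo_depth=0
After op 7 (type): buf='xyhi' undo_depth=3 redo_depth=0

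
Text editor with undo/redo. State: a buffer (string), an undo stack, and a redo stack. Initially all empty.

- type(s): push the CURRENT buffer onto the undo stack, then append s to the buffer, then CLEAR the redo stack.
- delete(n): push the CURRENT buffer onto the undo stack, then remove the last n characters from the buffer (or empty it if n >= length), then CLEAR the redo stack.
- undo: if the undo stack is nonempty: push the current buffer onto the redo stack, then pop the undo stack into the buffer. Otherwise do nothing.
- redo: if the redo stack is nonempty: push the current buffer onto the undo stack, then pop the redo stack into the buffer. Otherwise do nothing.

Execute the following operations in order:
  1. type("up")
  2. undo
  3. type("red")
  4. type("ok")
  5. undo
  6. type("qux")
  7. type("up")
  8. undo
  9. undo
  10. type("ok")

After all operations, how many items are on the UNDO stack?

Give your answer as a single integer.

Answer: 2

Derivation:
After op 1 (type): buf='up' undo_depth=1 redo_depth=0
After op 2 (undo): buf='(empty)' undo_depth=0 redo_depth=1
After op 3 (type): buf='red' undo_depth=1 redo_depth=0
After op 4 (type): buf='redok' undo_depth=2 redo_depth=0
After op 5 (undo): buf='red' undo_depth=1 redo_depth=1
After op 6 (type): buf='redqux' undo_depth=2 redo_depth=0
After op 7 (type): buf='redquxup' undo_depth=3 redo_depth=0
After op 8 (undo): buf='redqux' undo_depth=2 redo_depth=1
After op 9 (undo): buf='red' undo_depth=1 redo_depth=2
After op 10 (type): buf='redok' undo_depth=2 redo_depth=0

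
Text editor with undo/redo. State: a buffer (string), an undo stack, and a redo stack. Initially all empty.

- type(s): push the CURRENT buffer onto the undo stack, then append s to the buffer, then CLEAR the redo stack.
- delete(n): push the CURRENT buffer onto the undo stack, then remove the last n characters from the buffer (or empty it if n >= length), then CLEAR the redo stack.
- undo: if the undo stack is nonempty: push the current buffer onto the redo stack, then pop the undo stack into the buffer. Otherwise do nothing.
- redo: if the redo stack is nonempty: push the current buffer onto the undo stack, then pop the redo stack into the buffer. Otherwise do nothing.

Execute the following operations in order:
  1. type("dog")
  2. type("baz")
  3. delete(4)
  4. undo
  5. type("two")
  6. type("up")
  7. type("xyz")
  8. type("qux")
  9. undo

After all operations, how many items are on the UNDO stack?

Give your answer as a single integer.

After op 1 (type): buf='dog' undo_depth=1 redo_depth=0
After op 2 (type): buf='dogbaz' undo_depth=2 redo_depth=0
After op 3 (delete): buf='do' undo_depth=3 redo_depth=0
After op 4 (undo): buf='dogbaz' undo_depth=2 redo_depth=1
After op 5 (type): buf='dogbaztwo' undo_depth=3 redo_depth=0
After op 6 (type): buf='dogbaztwoup' undo_depth=4 redo_depth=0
After op 7 (type): buf='dogbaztwoupxyz' undo_depth=5 redo_depth=0
After op 8 (type): buf='dogbaztwoupxyzqux' undo_depth=6 redo_depth=0
After op 9 (undo): buf='dogbaztwoupxyz' undo_depth=5 redo_depth=1

Answer: 5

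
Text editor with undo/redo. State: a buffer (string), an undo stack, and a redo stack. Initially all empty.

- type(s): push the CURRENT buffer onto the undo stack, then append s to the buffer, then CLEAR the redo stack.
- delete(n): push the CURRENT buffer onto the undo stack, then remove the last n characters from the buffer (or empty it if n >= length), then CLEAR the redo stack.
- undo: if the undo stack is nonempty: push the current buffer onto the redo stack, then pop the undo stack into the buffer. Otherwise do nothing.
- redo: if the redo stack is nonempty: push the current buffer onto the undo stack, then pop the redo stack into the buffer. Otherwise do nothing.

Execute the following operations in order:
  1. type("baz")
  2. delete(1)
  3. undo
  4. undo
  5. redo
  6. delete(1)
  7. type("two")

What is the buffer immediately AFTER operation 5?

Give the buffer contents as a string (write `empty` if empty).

After op 1 (type): buf='baz' undo_depth=1 redo_depth=0
After op 2 (delete): buf='ba' undo_depth=2 redo_depth=0
After op 3 (undo): buf='baz' undo_depth=1 redo_depth=1
After op 4 (undo): buf='(empty)' undo_depth=0 redo_depth=2
After op 5 (redo): buf='baz' undo_depth=1 redo_depth=1

Answer: baz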